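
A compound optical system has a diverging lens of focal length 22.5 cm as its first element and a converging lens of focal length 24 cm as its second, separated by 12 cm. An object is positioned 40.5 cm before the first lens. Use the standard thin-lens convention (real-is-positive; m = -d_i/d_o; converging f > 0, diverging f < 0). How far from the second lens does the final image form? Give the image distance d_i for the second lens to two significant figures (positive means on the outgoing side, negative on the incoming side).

260 cm

Applying the thin-lens equation to the first lens, 1/(-22.5) = 1/40.5 + 1/d_i1, which gives d_i1 = -14.464 cm.
The intermediate image is virtual, 14.464 cm to the left of lens 1, so d_o2 = L - d_i1 = 12 - (-14.464) = 26.464 cm.
Applying the thin-lens equation again with f_2 = 24 cm and d_o2 = 26.464 cm gives d_i2 = 257.739 cm.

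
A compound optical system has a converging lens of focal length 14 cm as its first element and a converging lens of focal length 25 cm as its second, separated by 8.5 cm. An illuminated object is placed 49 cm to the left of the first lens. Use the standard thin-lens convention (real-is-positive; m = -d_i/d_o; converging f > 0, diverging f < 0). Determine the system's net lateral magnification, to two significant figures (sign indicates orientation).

Applying the thin-lens equation to the first lens, 1/14 = 1/49 + 1/d_i1, which gives d_i1 = 19.600 cm.
Its lateral magnification is m_1 = -d_i1/d_o1 = -(19.600)/49 = -0.4000.
Since 19.600 cm > 8.5 cm, the first image lies past the second lens and serves as a virtual object: d_o2 = L - d_i1 = -11.100 cm.
Applying the thin-lens equation again with f_2 = 25 cm and d_o2 = -11.100 cm gives d_i2 = 7.687 cm.
m_2 = -(7.687)/(-11.100) = 0.6925.
Overall magnification: m = m_1 m_2 = -0.2770.

-0.28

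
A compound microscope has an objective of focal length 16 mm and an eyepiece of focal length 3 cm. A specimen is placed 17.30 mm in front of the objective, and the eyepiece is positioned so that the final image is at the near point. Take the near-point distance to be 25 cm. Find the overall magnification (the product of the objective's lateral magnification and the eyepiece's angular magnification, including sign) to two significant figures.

Convert to cm: f_obj = 16 mm = 1.6 cm; d_o = 17.30 mm = 1.73 cm.
Objective: 1/d_i = 1/f_obj - 1/d_o = 1/1.6 - 1/1.73 = 0.04697 cm^-1, so d_i = 21.292 cm.
m_obj = -d_i/d_o = -21.292/1.73 = -12.308.
Eyepiece angular magnification (image at near point): M_eye = 1 + D/f_e = 1 + 25/3 = 9.333.
Overall M = m_obj x M_eye = (-12.308)(9.333) = -114.87.

-110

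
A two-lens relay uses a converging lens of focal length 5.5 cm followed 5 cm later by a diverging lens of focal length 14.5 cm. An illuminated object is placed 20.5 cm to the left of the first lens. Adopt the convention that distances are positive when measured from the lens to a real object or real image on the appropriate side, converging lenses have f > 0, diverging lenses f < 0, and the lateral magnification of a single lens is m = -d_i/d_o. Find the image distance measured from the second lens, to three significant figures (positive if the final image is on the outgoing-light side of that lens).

3.05 cm

Applying the thin-lens equation to the first lens, 1/5.5 = 1/20.5 + 1/d_i1, which gives d_i1 = 7.517 cm.
This image would form 7.517 cm past lens 1, i.e. 2.517 cm beyond lens 2, so it is a virtual object for lens 2: d_o2 = 5 - 7.517 = -2.517 cm.
Applying the thin-lens equation again with f_2 = -14.5 cm and d_o2 = -2.517 cm gives d_i2 = 3.045 cm.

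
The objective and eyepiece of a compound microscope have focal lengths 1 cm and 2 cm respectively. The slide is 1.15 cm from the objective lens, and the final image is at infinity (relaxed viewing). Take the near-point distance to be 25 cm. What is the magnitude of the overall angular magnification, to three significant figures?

83.3

Objective: 1/d_i = 1/f_obj - 1/d_o = 1/1 - 1/1.15 = 0.13043 cm^-1, so d_i = 7.667 cm.
m_obj = -d_i/d_o = -7.667/1.15 = -6.667.
Eyepiece angular magnification (image at infinity): M_eye = D/f_e = 25/2 = 12.500.
Overall M = m_obj x M_eye = (-6.667)(12.500) = -83.33.
|M| = 83.33.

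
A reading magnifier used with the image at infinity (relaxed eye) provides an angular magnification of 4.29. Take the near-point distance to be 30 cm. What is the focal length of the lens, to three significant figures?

For the image at infinity, M = D/f.
f = D/M = 30/4.29 = 6.993 cm.

6.99 cm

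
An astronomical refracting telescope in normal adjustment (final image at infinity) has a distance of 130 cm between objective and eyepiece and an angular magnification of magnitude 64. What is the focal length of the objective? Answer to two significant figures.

In normal adjustment the tube length equals f_obj + f_eye and |M| = f_obj/f_eye.
So f_obj = 64 f_eye and 64 f_eye + f_eye = 130 cm, giving f_eye = 130/65 = 2.000 cm and f_obj = 128.000 cm.

130 cm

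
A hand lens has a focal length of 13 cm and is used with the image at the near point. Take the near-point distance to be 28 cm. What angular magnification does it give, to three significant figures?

3.15

M = 1 + D/f = 1 + 28/13 = 3.154.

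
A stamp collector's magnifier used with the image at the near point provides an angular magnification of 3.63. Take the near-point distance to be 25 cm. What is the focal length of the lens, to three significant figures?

For the image at the near point, M = 1 + D/f.
f = D/(M - 1) = 25/(3.63 - 1) = 9.506 cm.

9.51 cm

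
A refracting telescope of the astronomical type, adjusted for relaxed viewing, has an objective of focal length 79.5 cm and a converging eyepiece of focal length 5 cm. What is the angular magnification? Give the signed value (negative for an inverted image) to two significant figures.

-16

M = -f_obj/f_eye = -79.5/(5) = -15.900.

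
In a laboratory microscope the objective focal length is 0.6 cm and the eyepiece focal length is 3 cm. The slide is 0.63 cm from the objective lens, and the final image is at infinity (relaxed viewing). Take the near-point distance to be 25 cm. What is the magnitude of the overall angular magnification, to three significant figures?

167

Objective: 1/d_i = 1/f_obj - 1/d_o = 1/0.6 - 1/0.63 = 0.07937 cm^-1, so d_i = 12.600 cm.
m_obj = -d_i/d_o = -12.600/0.63 = -20.000.
Eyepiece angular magnification (image at infinity): M_eye = D/f_e = 25/3 = 8.333.
Overall M = m_obj x M_eye = (-20.000)(8.333) = -166.67.
|M| = 166.67.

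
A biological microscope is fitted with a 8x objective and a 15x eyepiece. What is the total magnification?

The overall magnification of a compound microscope is the product of the objective and eyepiece magnifications:
M = M_obj x M_eye = 8 x 15 = 120.

120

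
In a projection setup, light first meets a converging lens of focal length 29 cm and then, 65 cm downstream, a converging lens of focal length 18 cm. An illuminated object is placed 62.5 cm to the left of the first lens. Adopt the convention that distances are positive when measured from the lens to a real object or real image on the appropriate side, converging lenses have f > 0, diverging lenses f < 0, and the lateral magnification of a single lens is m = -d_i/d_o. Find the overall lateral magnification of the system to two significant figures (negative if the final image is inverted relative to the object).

-2.2

Applying the thin-lens equation to the first lens, 1/29 = 1/62.5 + 1/d_i1, which gives d_i1 = 54.104 cm.
Its lateral magnification is m_1 = -d_i1/d_o1 = -(54.104)/62.5 = -0.8657.
Object distance for lens 2: d_o2 = 65 - 54.104 = 10.896 cm.
Applying the thin-lens equation again with f_2 = 18 cm and d_o2 = 10.896 cm gives d_i2 = -27.605 cm.
m_2 = -(-27.605)/(10.896) = 2.5336.
Total m = m_1 x m_2 = (-0.8657)(2.5336) = -2.1933.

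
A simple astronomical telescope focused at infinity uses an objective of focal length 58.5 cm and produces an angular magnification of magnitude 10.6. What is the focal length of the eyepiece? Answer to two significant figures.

|M| = f_obj/f_eye, so f_eye = f_obj/|M| = 58.5/10.6 = 5.519 cm.

5.5 cm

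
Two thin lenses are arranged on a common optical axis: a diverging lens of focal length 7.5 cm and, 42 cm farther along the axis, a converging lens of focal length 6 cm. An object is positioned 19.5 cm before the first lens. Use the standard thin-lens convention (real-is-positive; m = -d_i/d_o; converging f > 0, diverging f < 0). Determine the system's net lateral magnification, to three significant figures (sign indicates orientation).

-0.0402

Applying the thin-lens equation to the first lens, 1/(-7.5) = 1/19.5 + 1/d_i1, which gives d_i1 = -5.417 cm.
Its lateral magnification is m_1 = -d_i1/d_o1 = -(-5.417)/19.5 = 0.2778.
The intermediate image is virtual, 5.417 cm to the left of lens 1, so d_o2 = L - d_i1 = 42 - (-5.417) = 47.417 cm.
Applying the thin-lens equation again with f_2 = 6 cm and d_o2 = 47.417 cm gives d_i2 = 6.869 cm.
m_2 = -(6.869)/(47.417) = -0.1449.
Total m = m_1 x m_2 = (0.2778)(-0.1449) = -0.0402.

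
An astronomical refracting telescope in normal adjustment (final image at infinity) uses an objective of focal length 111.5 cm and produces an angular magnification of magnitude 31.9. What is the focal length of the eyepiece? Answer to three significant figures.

3.50 cm

|M| = f_obj/f_eye, so f_eye = f_obj/|M| = 111.5/31.9 = 3.495 cm.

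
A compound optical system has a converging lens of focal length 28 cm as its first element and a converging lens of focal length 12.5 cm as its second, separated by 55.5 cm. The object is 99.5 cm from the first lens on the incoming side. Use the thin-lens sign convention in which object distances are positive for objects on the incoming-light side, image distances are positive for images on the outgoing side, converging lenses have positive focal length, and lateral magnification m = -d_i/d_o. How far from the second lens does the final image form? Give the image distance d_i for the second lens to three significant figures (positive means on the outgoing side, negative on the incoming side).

Lens 1: 1/d_i1 = 1/f_1 - 1/d_o1 = 1/28 - 1/99.5 = 0.02566 cm^-1, so d_i1 = 38.965 cm.
That image sits 16.535 cm in front of the second lens, so d_o2 = 16.535 cm.
Lens 2: 1/d_i2 = 1/f_2 - 1/d_o2 = 1/12.5 - 1/(16.535) = 0.01952 cm^-1, so d_i2 = 51.224 cm.

51.2 cm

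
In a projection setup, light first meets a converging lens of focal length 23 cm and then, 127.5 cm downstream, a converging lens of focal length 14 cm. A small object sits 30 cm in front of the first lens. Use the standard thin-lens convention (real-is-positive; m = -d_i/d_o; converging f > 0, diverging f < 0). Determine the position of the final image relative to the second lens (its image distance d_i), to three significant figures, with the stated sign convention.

Applying the thin-lens equation to the first lens, 1/23 = 1/30 + 1/d_i1, which gives d_i1 = 98.571 cm.
That image sits 28.929 cm in front of the second lens, so d_o2 = 28.929 cm.
Applying the thin-lens equation again with f_2 = 14 cm and d_o2 = 28.929 cm gives d_i2 = 27.129 cm.

27.1 cm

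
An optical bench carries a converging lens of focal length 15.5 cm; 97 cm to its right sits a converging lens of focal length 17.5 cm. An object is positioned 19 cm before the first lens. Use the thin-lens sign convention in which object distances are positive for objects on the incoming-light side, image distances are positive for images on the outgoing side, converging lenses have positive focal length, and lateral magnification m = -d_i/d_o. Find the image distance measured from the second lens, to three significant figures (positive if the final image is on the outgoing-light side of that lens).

Applying the thin-lens equation to the first lens, 1/15.5 = 1/19 + 1/d_i1, which gives d_i1 = 84.143 cm.
The intermediate image is 84.143 cm to the right of lens 1, so d_o2 = L - d_i1 = 97 - 84.143 = 12.857 cm.
Applying the thin-lens equation again with f_2 = 17.5 cm and d_o2 = 12.857 cm gives d_i2 = -48.462 cm.

-48.5 cm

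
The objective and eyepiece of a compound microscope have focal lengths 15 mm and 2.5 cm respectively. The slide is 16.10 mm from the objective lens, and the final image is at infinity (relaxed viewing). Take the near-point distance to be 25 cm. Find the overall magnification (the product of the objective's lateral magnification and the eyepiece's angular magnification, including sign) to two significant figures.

Convert to cm: f_obj = 15 mm = 1.5 cm; d_o = 16.10 mm = 1.61 cm.
Objective: 1/d_i = 1/f_obj - 1/d_o = 1/1.5 - 1/1.61 = 0.04555 cm^-1, so d_i = 21.955 cm.
m_obj = -d_i/d_o = -21.955/1.61 = -13.636.
Eyepiece angular magnification (image at infinity): M_eye = D/f_e = 25/2.5 = 10.000.
Overall M = m_obj x M_eye = (-13.636)(10.000) = -136.36.

-140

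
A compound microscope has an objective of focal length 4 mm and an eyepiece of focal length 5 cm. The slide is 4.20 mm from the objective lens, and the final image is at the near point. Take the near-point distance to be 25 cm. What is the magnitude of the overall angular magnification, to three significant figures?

120

Convert to cm: f_obj = 4 mm = 0.4 cm; d_o = 4.20 mm = 0.42 cm.
Objective: 1/d_i = 1/f_obj - 1/d_o = 1/0.4 - 1/0.42 = 0.11905 cm^-1, so d_i = 8.400 cm.
m_obj = -d_i/d_o = -8.400/0.42 = -20.000.
Eyepiece angular magnification (image at near point): M_eye = 1 + D/f_e = 1 + 25/5 = 6.000.
Overall M = m_obj x M_eye = (-20.000)(6.000) = -120.00.
|M| = 120.00.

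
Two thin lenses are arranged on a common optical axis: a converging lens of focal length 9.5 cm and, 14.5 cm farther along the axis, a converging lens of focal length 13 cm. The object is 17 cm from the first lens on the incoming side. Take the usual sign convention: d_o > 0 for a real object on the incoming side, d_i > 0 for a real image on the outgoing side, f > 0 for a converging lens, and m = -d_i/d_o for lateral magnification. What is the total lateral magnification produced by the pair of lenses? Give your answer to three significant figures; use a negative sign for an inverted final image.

Applying the thin-lens equation to the first lens, 1/9.5 = 1/17 + 1/d_i1, which gives d_i1 = 21.533 cm.
Its lateral magnification is m_1 = -d_i1/d_o1 = -(21.533)/17 = -1.2667.
This image would form 21.533 cm past lens 1, i.e. 7.033 cm beyond lens 2, so it is a virtual object for lens 2: d_o2 = 14.5 - 21.533 = -7.033 cm.
Applying the thin-lens equation again with f_2 = 13 cm and d_o2 = -7.033 cm gives d_i2 = 4.564 cm.
m_2 = -(4.564)/(-7.033) = 0.6489.
The system's lateral magnification is m_1 m_2 = (-1.2667)(0.6489) = -0.8220.

-0.822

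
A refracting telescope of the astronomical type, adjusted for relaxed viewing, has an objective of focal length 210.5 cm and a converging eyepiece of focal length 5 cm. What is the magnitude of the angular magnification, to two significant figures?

42

|M| = f_obj/|f_eye| = 210.5/5 = 42.100.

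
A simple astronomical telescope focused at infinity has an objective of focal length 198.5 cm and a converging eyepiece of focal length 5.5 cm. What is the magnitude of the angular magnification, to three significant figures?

|M| = f_obj/|f_eye| = 198.5/5.5 = 36.091.

36.1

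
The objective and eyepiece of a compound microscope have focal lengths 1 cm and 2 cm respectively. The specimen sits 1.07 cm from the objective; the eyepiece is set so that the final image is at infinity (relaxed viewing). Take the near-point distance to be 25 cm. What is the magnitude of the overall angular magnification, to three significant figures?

Objective: 1/d_i = 1/f_obj - 1/d_o = 1/1 - 1/1.07 = 0.06542 cm^-1, so d_i = 15.286 cm.
m_obj = -d_i/d_o = -15.286/1.07 = -14.286.
Eyepiece angular magnification (image at infinity): M_eye = D/f_e = 25/2 = 12.500.
Overall M = m_obj x M_eye = (-14.286)(12.500) = -178.57.
|M| = 178.57.

179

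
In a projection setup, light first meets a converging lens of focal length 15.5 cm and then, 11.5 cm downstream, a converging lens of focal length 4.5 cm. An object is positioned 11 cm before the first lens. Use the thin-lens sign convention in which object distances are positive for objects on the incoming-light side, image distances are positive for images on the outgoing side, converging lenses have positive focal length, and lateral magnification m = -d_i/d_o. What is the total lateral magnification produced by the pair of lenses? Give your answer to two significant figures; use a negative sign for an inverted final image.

-0.35

First lens: d_i1 = 1/(1/15.5 - 1/11) = -37.889 cm.
m_1 = -(-37.889)/11 = 3.4444.
The intermediate image is virtual, 37.889 cm to the left of lens 1, so d_o2 = L - d_i1 = 11.5 - (-37.889) = 49.389 cm.
Second lens: d_i2 = 1/(1/4.5 - 1/(49.389)) = 4.951 cm.
m_2 = -(4.951)/(49.389) = -0.1002.
Total m = m_1 x m_2 = (3.4444)(-0.1002) = -0.3453.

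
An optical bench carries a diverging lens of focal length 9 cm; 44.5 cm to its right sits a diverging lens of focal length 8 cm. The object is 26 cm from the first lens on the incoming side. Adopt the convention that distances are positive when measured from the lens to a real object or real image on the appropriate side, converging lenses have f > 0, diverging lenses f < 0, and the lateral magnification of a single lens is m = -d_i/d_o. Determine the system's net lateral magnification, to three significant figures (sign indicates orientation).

0.0348

First lens: d_i1 = 1/(1/(-9) - 1/26) = -6.686 cm.
m_1 = -(-6.686)/26 = 0.2571.
The intermediate image is virtual, 6.686 cm to the left of lens 1, so d_o2 = L - d_i1 = 44.5 - (-6.686) = 51.186 cm.
Second lens: d_i2 = 1/(1/(-8) - 1/(51.186)) = -6.919 cm.
m_2 = -(-6.919)/(51.186) = 0.1352.
Overall magnification: m = m_1 m_2 = 0.0348.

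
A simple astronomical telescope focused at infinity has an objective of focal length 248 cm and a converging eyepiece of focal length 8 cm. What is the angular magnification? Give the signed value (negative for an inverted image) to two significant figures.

-31

M = -f_obj/f_eye = -248/(8) = -31.000.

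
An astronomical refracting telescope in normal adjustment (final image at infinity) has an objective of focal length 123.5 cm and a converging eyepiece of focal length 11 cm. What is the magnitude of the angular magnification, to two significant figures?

|M| = f_obj/|f_eye| = 123.5/11 = 11.227.

11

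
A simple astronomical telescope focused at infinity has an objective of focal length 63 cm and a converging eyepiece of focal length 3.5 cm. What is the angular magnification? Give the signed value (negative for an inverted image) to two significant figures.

-18

M = -f_obj/f_eye = -63/(3.5) = -18.000.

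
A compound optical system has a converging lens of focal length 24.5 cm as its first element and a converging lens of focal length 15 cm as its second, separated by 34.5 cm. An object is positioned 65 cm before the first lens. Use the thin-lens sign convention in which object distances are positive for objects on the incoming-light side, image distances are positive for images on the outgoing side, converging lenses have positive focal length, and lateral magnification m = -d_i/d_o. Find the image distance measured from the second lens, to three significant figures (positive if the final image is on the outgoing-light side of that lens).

3.65 cm

Lens 1: 1/d_i1 = 1/f_1 - 1/d_o1 = 1/24.5 - 1/65 = 0.02543 cm^-1, so d_i1 = 39.321 cm.
This image would form 39.321 cm past lens 1, i.e. 4.821 cm beyond lens 2, so it is a virtual object for lens 2: d_o2 = 34.5 - 39.321 = -4.821 cm.
Lens 2: 1/d_i2 = 1/f_2 - 1/d_o2 = 1/15 - 1/(-4.821) = 0.27409 cm^-1, so d_i2 = 3.648 cm.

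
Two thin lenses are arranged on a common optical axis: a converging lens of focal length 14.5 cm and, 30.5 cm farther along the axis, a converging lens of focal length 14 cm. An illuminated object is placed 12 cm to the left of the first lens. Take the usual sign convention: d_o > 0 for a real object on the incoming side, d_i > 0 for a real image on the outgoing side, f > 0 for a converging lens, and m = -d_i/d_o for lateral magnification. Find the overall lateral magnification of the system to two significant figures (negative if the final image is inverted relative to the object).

-0.94

Applying the thin-lens equation to the first lens, 1/14.5 = 1/12 + 1/d_i1, which gives d_i1 = -69.600 cm.
Its lateral magnification is m_1 = -d_i1/d_o1 = -(-69.600)/12 = 5.8000.
With d_i1 < 0 the first image is virtual and lies on the object side; the object distance for lens 2 is d_o2 = 30.5 - (-69.600) = 100.100 cm.
Applying the thin-lens equation again with f_2 = 14 cm and d_o2 = 100.100 cm gives d_i2 = 16.276 cm.
m_2 = -(16.276)/(100.100) = -0.1626.
Total m = m_1 x m_2 = (5.8000)(-0.1626) = -0.9431.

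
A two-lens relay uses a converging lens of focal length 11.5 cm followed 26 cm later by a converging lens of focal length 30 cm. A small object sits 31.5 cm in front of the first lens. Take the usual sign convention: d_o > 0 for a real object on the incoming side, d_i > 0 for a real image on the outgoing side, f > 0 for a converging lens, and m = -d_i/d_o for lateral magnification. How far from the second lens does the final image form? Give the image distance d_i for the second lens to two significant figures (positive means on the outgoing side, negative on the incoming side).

Lens 1: 1/d_i1 = 1/f_1 - 1/d_o1 = 1/11.5 - 1/31.5 = 0.05521 cm^-1, so d_i1 = 18.113 cm.
Object distance for lens 2: d_o2 = 26 - 18.113 = 7.887 cm.
Lens 2: 1/d_i2 = 1/f_2 - 1/d_o2 = 1/30 - 1/(7.887) = -0.09345 cm^-1, so d_i2 = -10.701 cm.

-11 cm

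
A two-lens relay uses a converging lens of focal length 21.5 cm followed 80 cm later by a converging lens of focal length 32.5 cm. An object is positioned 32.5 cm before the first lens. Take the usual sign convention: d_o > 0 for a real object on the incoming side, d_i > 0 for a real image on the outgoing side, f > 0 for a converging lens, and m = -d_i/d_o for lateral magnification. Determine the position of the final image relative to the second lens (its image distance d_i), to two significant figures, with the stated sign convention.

-33 cm

Lens 1: 1/d_i1 = 1/f_1 - 1/d_o1 = 1/21.5 - 1/32.5 = 0.01574 cm^-1, so d_i1 = 63.523 cm.
Object distance for lens 2: d_o2 = 80 - 63.523 = 16.477 cm.
Lens 2: 1/d_i2 = 1/f_2 - 1/d_o2 = 1/32.5 - 1/(16.477) = -0.02992 cm^-1, so d_i2 = -33.422 cm.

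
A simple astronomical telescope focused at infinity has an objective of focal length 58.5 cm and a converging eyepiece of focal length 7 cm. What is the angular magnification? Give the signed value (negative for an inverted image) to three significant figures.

M = -f_obj/f_eye = -58.5/(7) = -8.357.

-8.36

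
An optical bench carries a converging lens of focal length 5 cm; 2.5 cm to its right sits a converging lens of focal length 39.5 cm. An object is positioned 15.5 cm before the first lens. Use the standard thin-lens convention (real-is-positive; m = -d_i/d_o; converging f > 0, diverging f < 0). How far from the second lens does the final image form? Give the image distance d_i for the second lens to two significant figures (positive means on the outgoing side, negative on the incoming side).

4.3 cm

Lens 1: 1/d_i1 = 1/f_1 - 1/d_o1 = 1/5 - 1/15.5 = 0.13548 cm^-1, so d_i1 = 7.381 cm.
Since 7.381 cm > 2.5 cm, the first image lies past the second lens and serves as a virtual object: d_o2 = L - d_i1 = -4.881 cm.
Lens 2: 1/d_i2 = 1/f_2 - 1/d_o2 = 1/39.5 - 1/(-4.881) = 0.23019 cm^-1, so d_i2 = 4.344 cm.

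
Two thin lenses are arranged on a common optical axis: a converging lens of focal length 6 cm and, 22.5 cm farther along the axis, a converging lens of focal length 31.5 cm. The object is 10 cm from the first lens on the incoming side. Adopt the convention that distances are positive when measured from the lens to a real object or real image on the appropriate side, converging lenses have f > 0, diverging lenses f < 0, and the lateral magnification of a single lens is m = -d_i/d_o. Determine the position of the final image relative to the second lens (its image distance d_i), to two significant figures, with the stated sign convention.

-9.8 cm

First lens: d_i1 = 1/(1/6 - 1/10) = 15.000 cm.
The intermediate image is 15.000 cm to the right of lens 1, so d_o2 = L - d_i1 = 22.5 - 15.000 = 7.500 cm.
Second lens: d_i2 = 1/(1/31.5 - 1/(7.500)) = -9.844 cm.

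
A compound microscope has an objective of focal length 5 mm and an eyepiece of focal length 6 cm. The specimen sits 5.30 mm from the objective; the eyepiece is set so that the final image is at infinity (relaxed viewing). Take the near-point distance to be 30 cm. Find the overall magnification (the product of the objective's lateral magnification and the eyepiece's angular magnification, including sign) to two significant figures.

-83

Convert to cm: f_obj = 5 mm = 0.5 cm; d_o = 5.30 mm = 0.53 cm.
Objective: 1/d_i = 1/f_obj - 1/d_o = 1/0.5 - 1/0.53 = 0.11321 cm^-1, so d_i = 8.833 cm.
m_obj = -d_i/d_o = -8.833/0.53 = -16.667.
Eyepiece angular magnification (image at infinity): M_eye = D/f_e = 30/6 = 5.000.
Overall M = m_obj x M_eye = (-16.667)(5.000) = -83.33.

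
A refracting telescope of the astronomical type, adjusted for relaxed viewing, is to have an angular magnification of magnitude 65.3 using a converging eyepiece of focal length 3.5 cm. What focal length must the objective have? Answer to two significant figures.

|M| = f_obj/|f_eye|, so f_obj = |M| x |f_eye| = 65.3 x 3.5 = 228.550 cm.

230 cm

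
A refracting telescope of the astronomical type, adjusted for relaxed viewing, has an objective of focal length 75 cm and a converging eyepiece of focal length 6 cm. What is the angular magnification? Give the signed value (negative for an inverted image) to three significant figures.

M = -f_obj/f_eye = -75/(6) = -12.500.

-12.5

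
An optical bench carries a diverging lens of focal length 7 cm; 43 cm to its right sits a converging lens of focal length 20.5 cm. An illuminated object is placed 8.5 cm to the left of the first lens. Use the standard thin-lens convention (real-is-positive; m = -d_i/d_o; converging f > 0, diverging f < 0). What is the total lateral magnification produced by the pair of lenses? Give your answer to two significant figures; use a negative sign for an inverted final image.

Lens 1: 1/d_i1 = 1/f_1 - 1/d_o1 = 1/(-7) - 1/8.5 = -0.26050 cm^-1, so d_i1 = -3.839 cm.
m_1 = -(-3.839)/8.5 = 0.4516.
With d_i1 < 0 the first image is virtual and lies on the object side; the object distance for lens 2 is d_o2 = 43 - (-3.839) = 46.839 cm.
Lens 2: 1/d_i2 = 1/f_2 - 1/d_o2 = 1/20.5 - 1/(46.839) = 0.02743 cm^-1, so d_i2 = 36.456 cm.
m_2 = -(36.456)/(46.839) = -0.7783.
The system's lateral magnification is m_1 m_2 = (0.4516)(-0.7783) = -0.3515.

-0.35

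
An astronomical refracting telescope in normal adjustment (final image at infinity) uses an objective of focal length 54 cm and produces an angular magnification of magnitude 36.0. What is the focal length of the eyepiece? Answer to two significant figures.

|M| = f_obj/f_eye, so f_eye = f_obj/|M| = 54/36.0 = 1.500 cm.

1.5 cm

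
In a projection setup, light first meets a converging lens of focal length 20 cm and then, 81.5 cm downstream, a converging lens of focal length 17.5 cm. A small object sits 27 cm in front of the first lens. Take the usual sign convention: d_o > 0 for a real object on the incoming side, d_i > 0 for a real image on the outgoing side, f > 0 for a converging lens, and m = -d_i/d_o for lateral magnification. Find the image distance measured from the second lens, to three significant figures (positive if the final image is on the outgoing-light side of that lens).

-5.80 cm

Lens 1: 1/d_i1 = 1/f_1 - 1/d_o1 = 1/20 - 1/27 = 0.01296 cm^-1, so d_i1 = 77.143 cm.
Object distance for lens 2: d_o2 = 81.5 - 77.143 = 4.357 cm.
Lens 2: 1/d_i2 = 1/f_2 - 1/d_o2 = 1/17.5 - 1/(4.357) = -0.17237 cm^-1, so d_i2 = -5.802 cm.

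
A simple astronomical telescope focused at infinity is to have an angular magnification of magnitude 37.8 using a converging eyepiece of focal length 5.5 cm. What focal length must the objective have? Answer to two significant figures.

|M| = f_obj/|f_eye|, so f_obj = |M| x |f_eye| = 37.8 x 5.5 = 207.900 cm.

210 cm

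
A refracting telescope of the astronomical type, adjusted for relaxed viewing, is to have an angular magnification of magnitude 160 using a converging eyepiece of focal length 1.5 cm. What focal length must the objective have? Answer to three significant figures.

240 cm

|M| = f_obj/|f_eye|, so f_obj = |M| x |f_eye| = 160.0 x 1.5 = 240.000 cm.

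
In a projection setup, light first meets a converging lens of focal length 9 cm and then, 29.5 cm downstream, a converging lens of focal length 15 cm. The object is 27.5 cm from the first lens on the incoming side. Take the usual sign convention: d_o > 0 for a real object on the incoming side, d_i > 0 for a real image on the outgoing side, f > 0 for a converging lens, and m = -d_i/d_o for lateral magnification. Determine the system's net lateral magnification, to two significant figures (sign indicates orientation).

6.5

Applying the thin-lens equation to the first lens, 1/9 = 1/27.5 + 1/d_i1, which gives d_i1 = 13.378 cm.
Its lateral magnification is m_1 = -d_i1/d_o1 = -(13.378)/27.5 = -0.4865.
Object distance for lens 2: d_o2 = 29.5 - 13.378 = 16.122 cm.
Applying the thin-lens equation again with f_2 = 15 cm and d_o2 = 16.122 cm gives d_i2 = 215.602 cm.
m_2 = -(215.602)/(16.122) = -13.3735.
The system's lateral magnification is m_1 m_2 = (-0.4865)(-13.3735) = 6.5060.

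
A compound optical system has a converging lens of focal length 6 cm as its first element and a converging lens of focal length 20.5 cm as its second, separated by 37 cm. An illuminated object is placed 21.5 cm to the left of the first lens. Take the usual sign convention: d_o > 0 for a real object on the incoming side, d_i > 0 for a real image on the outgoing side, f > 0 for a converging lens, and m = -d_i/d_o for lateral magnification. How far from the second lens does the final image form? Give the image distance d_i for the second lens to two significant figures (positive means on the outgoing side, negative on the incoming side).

First lens: d_i1 = 1/(1/6 - 1/21.5) = 8.323 cm.
That image sits 28.677 cm in front of the second lens, so d_o2 = 28.677 cm.
Second lens: d_i2 = 1/(1/20.5 - 1/(28.677)) = 71.892 cm.

72 cm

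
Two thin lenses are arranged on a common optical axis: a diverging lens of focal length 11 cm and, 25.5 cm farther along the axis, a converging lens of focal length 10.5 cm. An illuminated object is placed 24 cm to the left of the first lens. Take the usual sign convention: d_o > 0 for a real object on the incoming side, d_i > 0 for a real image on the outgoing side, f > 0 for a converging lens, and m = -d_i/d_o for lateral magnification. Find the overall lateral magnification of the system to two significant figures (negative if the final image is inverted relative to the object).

First lens: d_i1 = 1/(1/(-11) - 1/24) = -7.543 cm.
m_1 = -(-7.543)/24 = 0.3143.
The intermediate image is virtual, 7.543 cm to the left of lens 1, so d_o2 = L - d_i1 = 25.5 - (-7.543) = 33.043 cm.
Second lens: d_i2 = 1/(1/10.5 - 1/(33.043)) = 15.391 cm.
m_2 = -(15.391)/(33.043) = -0.4658.
The system's lateral magnification is m_1 m_2 = (0.3143)(-0.4658) = -0.1464.

-0.15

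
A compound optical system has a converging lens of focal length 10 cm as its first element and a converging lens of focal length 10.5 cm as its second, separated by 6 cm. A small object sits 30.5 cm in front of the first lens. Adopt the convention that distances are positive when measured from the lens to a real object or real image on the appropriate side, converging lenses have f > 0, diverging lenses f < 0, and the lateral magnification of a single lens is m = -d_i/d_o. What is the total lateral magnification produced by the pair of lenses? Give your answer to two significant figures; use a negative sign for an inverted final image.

-0.26

Applying the thin-lens equation to the first lens, 1/10 = 1/30.5 + 1/d_i1, which gives d_i1 = 14.878 cm.
Its lateral magnification is m_1 = -d_i1/d_o1 = -(14.878)/30.5 = -0.4878.
Since 14.878 cm > 6 cm, the first image lies past the second lens and serves as a virtual object: d_o2 = L - d_i1 = -8.878 cm.
Applying the thin-lens equation again with f_2 = 10.5 cm and d_o2 = -8.878 cm gives d_i2 = 4.811 cm.
m_2 = -(4.811)/(-8.878) = 0.5419.
The system's lateral magnification is m_1 m_2 = (-0.4878)(0.5419) = -0.2643.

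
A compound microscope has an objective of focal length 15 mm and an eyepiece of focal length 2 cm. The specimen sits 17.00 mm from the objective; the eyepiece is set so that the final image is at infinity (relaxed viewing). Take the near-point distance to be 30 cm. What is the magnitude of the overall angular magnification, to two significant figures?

Convert to cm: f_obj = 15 mm = 1.5 cm; d_o = 17.00 mm = 1.70 cm.
Objective: 1/d_i = 1/f_obj - 1/d_o = 1/1.5 - 1/1.70 = 0.07843 cm^-1, so d_i = 12.750 cm.
m_obj = -d_i/d_o = -12.750/1.70 = -7.500.
Eyepiece angular magnification (image at infinity): M_eye = D/f_e = 30/2 = 15.000.
Overall M = m_obj x M_eye = (-7.500)(15.000) = -112.50.
|M| = 112.50.

110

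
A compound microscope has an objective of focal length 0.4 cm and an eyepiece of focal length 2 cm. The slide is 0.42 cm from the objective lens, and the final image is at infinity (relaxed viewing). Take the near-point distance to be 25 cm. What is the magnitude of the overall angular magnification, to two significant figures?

Objective: 1/d_i = 1/f_obj - 1/d_o = 1/0.4 - 1/0.42 = 0.11905 cm^-1, so d_i = 8.400 cm.
m_obj = -d_i/d_o = -8.400/0.42 = -20.000.
Eyepiece angular magnification (image at infinity): M_eye = D/f_e = 25/2 = 12.500.
Overall M = m_obj x M_eye = (-20.000)(12.500) = -250.00.
|M| = 250.00.

250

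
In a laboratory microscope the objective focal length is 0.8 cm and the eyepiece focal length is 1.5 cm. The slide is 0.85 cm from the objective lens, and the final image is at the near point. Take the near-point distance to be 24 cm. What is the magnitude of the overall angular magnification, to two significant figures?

270

Objective: 1/d_i = 1/f_obj - 1/d_o = 1/0.8 - 1/0.85 = 0.07353 cm^-1, so d_i = 13.600 cm.
m_obj = -d_i/d_o = -13.600/0.85 = -16.000.
Eyepiece angular magnification (image at near point): M_eye = 1 + D/f_e = 1 + 24/1.5 = 17.000.
Overall M = m_obj x M_eye = (-16.000)(17.000) = -272.00.
|M| = 272.00.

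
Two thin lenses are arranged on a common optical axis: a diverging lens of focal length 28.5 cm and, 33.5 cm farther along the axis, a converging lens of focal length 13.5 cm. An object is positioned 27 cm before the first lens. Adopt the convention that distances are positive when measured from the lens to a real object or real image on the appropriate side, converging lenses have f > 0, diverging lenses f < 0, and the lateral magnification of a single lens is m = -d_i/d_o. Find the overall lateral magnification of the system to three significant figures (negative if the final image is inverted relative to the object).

-0.205

Lens 1: 1/d_i1 = 1/f_1 - 1/d_o1 = 1/(-28.5) - 1/27 = -0.07212 cm^-1, so d_i1 = -13.865 cm.
m_1 = -(-13.865)/27 = 0.5135.
The intermediate image is virtual, 13.865 cm to the left of lens 1, so d_o2 = L - d_i1 = 33.5 - (-13.865) = 47.365 cm.
Lens 2: 1/d_i2 = 1/f_2 - 1/d_o2 = 1/13.5 - 1/(47.365) = 0.05296 cm^-1, so d_i2 = 18.882 cm.
m_2 = -(18.882)/(47.365) = -0.3986.
Total m = m_1 x m_2 = (0.5135)(-0.3986) = -0.2047.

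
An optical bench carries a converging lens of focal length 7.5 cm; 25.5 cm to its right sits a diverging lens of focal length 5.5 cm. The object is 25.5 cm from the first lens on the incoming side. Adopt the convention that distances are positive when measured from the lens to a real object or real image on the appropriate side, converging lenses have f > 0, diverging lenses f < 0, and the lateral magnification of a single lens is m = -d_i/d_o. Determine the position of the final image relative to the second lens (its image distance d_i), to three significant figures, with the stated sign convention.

-4.02 cm

Applying the thin-lens equation to the first lens, 1/7.5 = 1/25.5 + 1/d_i1, which gives d_i1 = 10.625 cm.
That image sits 14.875 cm in front of the second lens, so d_o2 = 14.875 cm.
Applying the thin-lens equation again with f_2 = -5.5 cm and d_o2 = 14.875 cm gives d_i2 = -4.015 cm.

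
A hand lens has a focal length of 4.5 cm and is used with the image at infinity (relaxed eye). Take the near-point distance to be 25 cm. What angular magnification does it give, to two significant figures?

M = D/f = 25/4.5 = 5.556.

5.6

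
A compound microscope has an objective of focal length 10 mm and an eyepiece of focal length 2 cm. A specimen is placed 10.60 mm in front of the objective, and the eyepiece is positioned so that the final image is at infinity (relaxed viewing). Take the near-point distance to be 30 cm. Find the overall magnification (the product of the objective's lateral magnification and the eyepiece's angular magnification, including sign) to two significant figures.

-250

Convert to cm: f_obj = 10 mm = 1 cm; d_o = 10.60 mm = 1.06 cm.
Objective: 1/d_i = 1/f_obj - 1/d_o = 1/1 - 1/1.06 = 0.05660 cm^-1, so d_i = 17.667 cm.
m_obj = -d_i/d_o = -17.667/1.06 = -16.667.
Eyepiece angular magnification (image at infinity): M_eye = D/f_e = 30/2 = 15.000.
Overall M = m_obj x M_eye = (-16.667)(15.000) = -250.00.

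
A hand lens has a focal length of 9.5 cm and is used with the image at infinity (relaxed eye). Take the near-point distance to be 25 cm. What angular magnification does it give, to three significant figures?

M = D/f = 25/9.5 = 2.632.

2.63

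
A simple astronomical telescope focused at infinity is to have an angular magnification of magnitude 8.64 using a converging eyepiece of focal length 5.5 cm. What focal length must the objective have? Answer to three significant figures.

|M| = f_obj/|f_eye|, so f_obj = |M| x |f_eye| = 8.64 x 5.5 = 47.520 cm.

47.5 cm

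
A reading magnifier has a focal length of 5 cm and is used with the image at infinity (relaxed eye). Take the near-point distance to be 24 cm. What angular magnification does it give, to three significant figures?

4.80

M = D/f = 24/5 = 4.800.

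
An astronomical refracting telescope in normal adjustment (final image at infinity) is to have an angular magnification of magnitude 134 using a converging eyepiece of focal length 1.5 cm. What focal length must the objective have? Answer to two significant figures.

|M| = f_obj/|f_eye|, so f_obj = |M| x |f_eye| = 134.0 x 1.5 = 201.000 cm.

200 cm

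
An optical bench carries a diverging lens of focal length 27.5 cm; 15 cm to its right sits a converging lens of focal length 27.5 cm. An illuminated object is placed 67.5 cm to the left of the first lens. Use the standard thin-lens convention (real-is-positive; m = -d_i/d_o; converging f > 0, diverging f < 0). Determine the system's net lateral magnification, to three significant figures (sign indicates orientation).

-1.13

Applying the thin-lens equation to the first lens, 1/(-27.5) = 1/67.5 + 1/d_i1, which gives d_i1 = -19.539 cm.
Its lateral magnification is m_1 = -d_i1/d_o1 = -(-19.539)/67.5 = 0.2895.
The intermediate image is virtual, 19.539 cm to the left of lens 1, so d_o2 = L - d_i1 = 15 - (-19.539) = 34.539 cm.
Applying the thin-lens equation again with f_2 = 27.5 cm and d_o2 = 34.539 cm gives d_i2 = 134.930 cm.
m_2 = -(134.930)/(34.539) = -3.9065.
The system's lateral magnification is m_1 m_2 = (0.2895)(-3.9065) = -1.1308.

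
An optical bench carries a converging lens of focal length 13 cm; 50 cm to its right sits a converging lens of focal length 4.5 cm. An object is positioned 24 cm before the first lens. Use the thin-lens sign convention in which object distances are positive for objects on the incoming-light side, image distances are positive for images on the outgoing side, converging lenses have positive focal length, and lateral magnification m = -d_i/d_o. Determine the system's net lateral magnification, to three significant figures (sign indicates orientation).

0.310

First lens: d_i1 = 1/(1/13 - 1/24) = 28.364 cm.
m_1 = -(28.364)/24 = -1.1818.
The intermediate image is 28.364 cm to the right of lens 1, so d_o2 = L - d_i1 = 50 - 28.364 = 21.636 cm.
Second lens: d_i2 = 1/(1/4.5 - 1/(21.636)) = 5.682 cm.
m_2 = -(5.682)/(21.636) = -0.2626.
The system's lateral magnification is m_1 m_2 = (-1.1818)(-0.2626) = 0.3103.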